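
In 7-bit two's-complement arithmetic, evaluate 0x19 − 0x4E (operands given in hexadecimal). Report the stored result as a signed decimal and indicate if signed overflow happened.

0x19 = 0011001 = 25 (signed)
0x4E = 1001110 = -50 (signed)
Subtract via negate-and-add: invert 1001110 + 1 = 0110010 (i.e. 50).
  0011001
+ 0110010
= 1001011
Result 1001011: MSB = 1 → 75 − 128 = -53.
Both addends (after negating the subtrahend) are non-negative but the stored result is negative: signed overflow. The true value 25 − (-50) = 75 lies outside [-64, 63].

-53; overflow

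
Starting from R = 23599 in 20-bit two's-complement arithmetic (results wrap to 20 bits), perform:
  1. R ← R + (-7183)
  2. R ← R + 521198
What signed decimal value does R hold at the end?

-510962

Start: R = 23599 = 00000101110000101111.
R = 23599 + (-7183) = 16416 = 00000100000000100000
R = 16416 + 521198 = 537614; wraps to -510962 = 10000011010000001110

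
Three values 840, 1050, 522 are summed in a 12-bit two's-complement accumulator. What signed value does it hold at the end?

-1684

840 + 1050 = 1890 (011101100010)
1890 + 522 = 2412 → wraps to -1684 (100101101100)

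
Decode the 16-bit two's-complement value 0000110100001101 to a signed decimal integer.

3341

MSB is 0, so the value is non-negative: 0000110100001101 = 3341.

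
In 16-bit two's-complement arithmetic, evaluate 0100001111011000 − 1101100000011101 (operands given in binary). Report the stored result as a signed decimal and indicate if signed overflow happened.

0100001111011000 = 17368 (signed)
1101100000011101 = -10211 (signed)
Subtract via negate-and-add: invert 1101100000011101 + 1 = 0010011111100011 (i.e. 10211).
  0100001111011000
+ 0010011111100011
= 0110101110111011
Result 0110101110111011: MSB = 0 → value 27579.
Both addends (after negating the subtrahend) are non-negative and so is the stored result: no signed overflow.

27579; no overflow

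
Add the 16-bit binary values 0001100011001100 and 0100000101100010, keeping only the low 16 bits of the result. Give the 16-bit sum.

0101101000101110

  0001100011001100
+ 0100000101100010
= 0101101000101110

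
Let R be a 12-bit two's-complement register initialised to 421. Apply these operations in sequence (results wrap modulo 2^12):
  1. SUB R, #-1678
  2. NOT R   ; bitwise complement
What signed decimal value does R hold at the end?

1996

Start: R = 421 = 000110100101.
R = 421 − (-1678) = 2099; wraps to -1997 = 100000110011
R = NOT 100000110011 = 011111001100 = 1996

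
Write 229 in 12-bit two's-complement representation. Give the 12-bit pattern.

000011100101

229 is non-negative, so write it directly in 12 bits: 000011100101.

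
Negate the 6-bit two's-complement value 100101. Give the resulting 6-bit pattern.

011011

Invert: 011010. Add 1: 011011.
Check: 100101 = -27, 011011 = 27.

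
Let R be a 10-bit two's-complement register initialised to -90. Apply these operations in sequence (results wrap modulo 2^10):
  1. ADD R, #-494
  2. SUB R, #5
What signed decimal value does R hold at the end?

435

Start: R = -90 = 1110100110.
R = -90 + (-494) = -584; wraps to 440 = 0110111000
R = 440 − 5 = 435 = 0110110011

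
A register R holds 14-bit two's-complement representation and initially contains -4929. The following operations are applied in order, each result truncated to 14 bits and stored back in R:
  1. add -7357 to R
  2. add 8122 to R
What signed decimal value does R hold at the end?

-4164

Start: R = -4929 = 10110010111111.
R = -4929 + (-7357) = -12286; wraps to 4098 = 01000000000010
R = 4098 + 8122 = 12220; wraps to -4164 = 10111110111100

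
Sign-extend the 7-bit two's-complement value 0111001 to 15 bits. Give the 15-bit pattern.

000000000111001

MSB of 0111001 is 0; replicate it into the new high bits.
00000000|0111001 → 000000000111001 (still 57).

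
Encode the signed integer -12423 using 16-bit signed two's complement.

1100111101111001

|-12423| = 12423 = 0011000010000111 in 16 bits.
Invert the bits: 1100111101111000. Add 1: 1100111101111001.
Check: 1100111101111001 reads as 53113 − 65536 = -12423.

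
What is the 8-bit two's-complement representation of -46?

|-46| = 46 = 00101110 in 8 bits.
Invert the bits: 11010001. Add 1: 11010010.

11010010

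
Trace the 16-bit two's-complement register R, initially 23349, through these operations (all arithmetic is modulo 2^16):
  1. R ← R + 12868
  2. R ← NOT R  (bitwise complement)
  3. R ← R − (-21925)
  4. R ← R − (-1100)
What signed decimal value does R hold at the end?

Start: R = 23349 = 0101101100110101.
R = 23349 + 12868 = 36217; wraps to -29319 = 1000110101111001
R = NOT 1000110101111001 = 0111001010000110 = 29318
R = 29318 − (-21925) = 51243; wraps to -14293 = 1100100000101011
R = -14293 − (-1100) = -13193 = 1100110001110111

-13193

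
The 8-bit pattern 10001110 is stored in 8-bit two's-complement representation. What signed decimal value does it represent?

-114

MSB is 1, so the value is negative.
Unsigned reading: 142. Subtract 2^8 = 256: 142 − 256 = -114.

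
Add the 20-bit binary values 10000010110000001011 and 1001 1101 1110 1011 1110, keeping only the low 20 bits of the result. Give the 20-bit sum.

00100000101011001001

  10000010110000001011
+ 10011101111010111110
= 00100000101011001001  (discard carry-out 1)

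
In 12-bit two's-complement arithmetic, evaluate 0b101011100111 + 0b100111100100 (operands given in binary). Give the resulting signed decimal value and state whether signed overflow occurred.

1227; overflow

0b101011100111 → 101011100111 = -1305 (signed)
0b100111100100 → 100111100100 = -1564 (signed)
  101011100111
+ 100111100100
= 010011001011  (discard carry-out 1)
Result 010011001011: MSB = 0 → value 1227.
Both addends are negative but the stored result is non-negative: signed overflow. The true value -1305 + (-1564) = -2869 lies outside [-2048, 2047].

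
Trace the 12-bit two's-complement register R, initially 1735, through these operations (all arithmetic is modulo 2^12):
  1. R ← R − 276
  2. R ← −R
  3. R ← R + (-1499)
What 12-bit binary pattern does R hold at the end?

010001110010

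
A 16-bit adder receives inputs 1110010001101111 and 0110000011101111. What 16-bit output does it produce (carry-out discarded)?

  1110010001101111
+ 0110000011101111
= 0100010101011110  (discard carry-out 1)

0100010101011110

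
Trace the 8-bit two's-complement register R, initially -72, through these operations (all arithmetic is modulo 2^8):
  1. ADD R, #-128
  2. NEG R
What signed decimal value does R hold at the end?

-56

Start: R = -72 = 10111000.
R = -72 + (-128) = -200; wraps to 56 = 00111000
R = −(56) = -56 = 11001000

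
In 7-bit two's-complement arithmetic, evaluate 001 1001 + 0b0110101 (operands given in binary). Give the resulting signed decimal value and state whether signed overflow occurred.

001 1001 → 0011001 = 25 (signed)
0b0110101 → 0110101 = 53 (signed)
  0011001
+ 0110101
= 1001110
Result 1001110: MSB = 1 → 78 − 128 = -50.
Both addends are non-negative but the stored result is negative: signed overflow. The true value 25 + 53 = 78 lies outside [-64, 63].

-50; overflow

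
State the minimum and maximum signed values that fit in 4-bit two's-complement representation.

min = -8, max = 7

Minimum: −2^3 = -8.
Maximum: 2^3 − 1 = 7.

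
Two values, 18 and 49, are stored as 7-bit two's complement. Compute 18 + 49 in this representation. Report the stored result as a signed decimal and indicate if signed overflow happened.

-61; overflow

18 → 0010010
49 → 0110001
  0010010
+ 0110001
= 1000011
Result 1000011: MSB = 1 → 67 − 128 = -61.
Both addends are non-negative but the stored result is negative: signed overflow. The true value 18 + 49 = 67 lies outside [-64, 63].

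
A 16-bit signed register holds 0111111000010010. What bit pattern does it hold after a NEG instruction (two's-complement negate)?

Invert: 1000000111101101. Add 1: 1000000111101110.
Check: 0111111000010010 = 32274, 1000000111101110 = -32274.

1000000111101110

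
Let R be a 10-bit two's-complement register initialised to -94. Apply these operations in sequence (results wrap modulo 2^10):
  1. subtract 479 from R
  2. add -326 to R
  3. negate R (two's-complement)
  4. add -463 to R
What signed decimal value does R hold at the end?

436

Start: R = -94 = 1110100010.
R = -94 − 479 = -573; wraps to 451 = 0111000011
R = 451 + (-326) = 125 = 0001111101
R = −(125) = -125 = 1110000011
R = -125 + (-463) = -588; wraps to 436 = 0110110100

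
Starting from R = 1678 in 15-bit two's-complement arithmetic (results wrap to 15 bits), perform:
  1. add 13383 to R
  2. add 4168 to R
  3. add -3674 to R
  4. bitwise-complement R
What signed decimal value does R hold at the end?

-15556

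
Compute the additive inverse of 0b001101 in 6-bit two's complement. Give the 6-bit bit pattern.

110011

Invert: 110010. Add 1: 110011.
Check: 001101 = 13, 110011 = -13.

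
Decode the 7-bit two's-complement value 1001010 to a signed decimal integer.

-54

MSB is 1, so the value is negative.
Invert: 0110101. Add 1: 0110110 = 54. So the value is −54.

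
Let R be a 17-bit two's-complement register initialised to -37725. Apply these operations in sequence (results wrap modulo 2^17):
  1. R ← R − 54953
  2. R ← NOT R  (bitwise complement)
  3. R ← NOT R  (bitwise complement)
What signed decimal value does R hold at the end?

Start: R = -37725 = 10110110010100011.
R = -37725 − 54953 = -92678; wraps to 38394 = 01001010111111010
R = NOT 01001010111111010 = 10110101000000101 = -38395
R = NOT 10110101000000101 = 01001010111111010 = 38394

38394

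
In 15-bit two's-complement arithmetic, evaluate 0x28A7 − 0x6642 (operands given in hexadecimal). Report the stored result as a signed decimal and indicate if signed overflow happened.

-15771; overflow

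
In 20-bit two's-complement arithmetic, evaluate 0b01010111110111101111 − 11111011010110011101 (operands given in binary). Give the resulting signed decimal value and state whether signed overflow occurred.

378962; no overflow

0b01010111110111101111 → 01010111110111101111 = 359919 (signed)
11111011010110011101 = -19043 (signed)
Subtract via negate-and-add: invert 11111011010110011101 + 1 = 00000100101001100011 (i.e. 19043).
  01010111110111101111
+ 00000100101001100011
= 01011100100001010010
Result 01011100100001010010: MSB = 0 → value 378962.
Both addends (after negating the subtrahend) are non-negative and so is the stored result: no signed overflow.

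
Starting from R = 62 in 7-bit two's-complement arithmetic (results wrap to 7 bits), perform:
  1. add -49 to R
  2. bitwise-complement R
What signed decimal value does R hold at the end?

-14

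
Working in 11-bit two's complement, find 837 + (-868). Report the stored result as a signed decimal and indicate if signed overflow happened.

-31; no overflow

837 → 01101000101
-868 → 10010011100
  01101000101
+ 10010011100
= 11111100001
Result 11111100001: MSB = 1 → 2017 − 2048 = -31.
Addends have opposite signs, so signed overflow cannot occur.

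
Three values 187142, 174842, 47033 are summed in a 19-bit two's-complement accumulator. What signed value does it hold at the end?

-115271

187142 + 174842 = 361984 → wraps to -162304 (1011000011000000000)
-162304 + 47033 = -115271 (1100011110110111001)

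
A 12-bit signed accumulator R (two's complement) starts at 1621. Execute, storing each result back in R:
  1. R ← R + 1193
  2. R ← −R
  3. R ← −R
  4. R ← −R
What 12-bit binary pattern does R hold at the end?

010100000010

Start: R = 1621 = 011001010101.
R = 1621 + 1193 = 2814; wraps to -1282 = 101011111110
R = −(-1282) = 1282 = 010100000010
R = −(1282) = -1282 = 101011111110
R = −(-1282) = 1282 = 010100000010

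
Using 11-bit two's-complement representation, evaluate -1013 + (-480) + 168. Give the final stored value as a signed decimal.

723

-1013 + (-480) = -1493 → wraps to 555 (01000101011)
555 + 168 = 723 (01011010011)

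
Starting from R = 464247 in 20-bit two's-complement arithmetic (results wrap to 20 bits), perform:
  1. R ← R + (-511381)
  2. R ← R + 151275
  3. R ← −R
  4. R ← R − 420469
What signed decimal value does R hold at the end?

523966

Start: R = 464247 = 01110001010101110111.
R = 464247 + (-511381) = -47134 = 11110100011111100010
R = -47134 + 151275 = 104141 = 00011001011011001101
R = −(104141) = -104141 = 11100110100100110011
R = -104141 − 420469 = -524610; wraps to 523966 = 01111111111010111110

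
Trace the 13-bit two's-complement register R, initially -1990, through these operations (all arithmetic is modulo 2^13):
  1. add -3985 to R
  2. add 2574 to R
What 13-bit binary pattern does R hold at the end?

Start: R = -1990 = 1100000111010.
R = -1990 + (-3985) = -5975; wraps to 2217 = 0100010101001
R = 2217 + 2574 = 4791; wraps to -3401 = 1001010110111

1001010110111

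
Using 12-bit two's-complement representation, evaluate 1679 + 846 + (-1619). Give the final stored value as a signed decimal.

906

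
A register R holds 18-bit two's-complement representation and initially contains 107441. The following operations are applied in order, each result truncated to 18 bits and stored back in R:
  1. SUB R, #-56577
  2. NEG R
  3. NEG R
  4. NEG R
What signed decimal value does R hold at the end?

98126

Start: R = 107441 = 011010001110110001.
R = 107441 − (-56577) = 164018; wraps to -98126 = 101000000010110010
R = −(-98126) = 98126 = 010111111101001110
R = −(98126) = -98126 = 101000000010110010
R = −(-98126) = 98126 = 010111111101001110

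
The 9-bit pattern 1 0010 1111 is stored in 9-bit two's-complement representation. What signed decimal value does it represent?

MSB is 1, so the value is negative.
Invert: 011010000. Add 1: 011010001 = 209. So the value is −209.

-209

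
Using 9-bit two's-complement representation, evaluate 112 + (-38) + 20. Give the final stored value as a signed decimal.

94

112 + (-38) = 74 (001001010)
74 + 20 = 94 (001011110)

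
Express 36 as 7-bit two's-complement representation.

36 is non-negative, so write it directly in 7 bits: 0100100.

0100100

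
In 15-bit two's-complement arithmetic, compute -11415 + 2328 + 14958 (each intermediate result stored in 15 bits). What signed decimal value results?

-11415 + 2328 = -9087 (101110010000001)
-9087 + 14958 = 5871 (001011011101111)

5871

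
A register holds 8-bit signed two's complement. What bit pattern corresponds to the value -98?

10011110

|-98| = 98 = 01100010 in 8 bits.
Invert the bits: 10011101. Add 1: 10011110.
Check: 10011110 reads as 158 − 256 = -98.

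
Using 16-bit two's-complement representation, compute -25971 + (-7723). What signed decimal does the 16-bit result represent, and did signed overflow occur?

-25971 → 1001101010001101
-7723 → 1110000111010101
  1001101010001101
+ 1110000111010101
= 0111110001100010  (discard carry-out 1)
Result 0111110001100010: MSB = 0 → value 31842.
Both addends are negative but the stored result is non-negative: signed overflow. The true value -25971 + (-7723) = -33694 lies outside [-32768, 32767].

31842; overflow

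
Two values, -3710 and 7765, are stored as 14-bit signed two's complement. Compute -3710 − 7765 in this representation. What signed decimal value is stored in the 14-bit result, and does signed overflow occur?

4909; overflow

-3710 → 11000110000010
7765 → 01111001010101
Subtract via negate-and-add: invert 01111001010101 + 1 = 10000110101011 (i.e. -7765).
  11000110000010
+ 10000110101011
= 01001100101101  (discard carry-out 1)
Result 01001100101101: MSB = 0 → value 4909.
Both addends (after negating the subtrahend) are negative but the stored result is non-negative: signed overflow. The true value -3710 − 7765 = -11475 lies outside [-8192, 8191].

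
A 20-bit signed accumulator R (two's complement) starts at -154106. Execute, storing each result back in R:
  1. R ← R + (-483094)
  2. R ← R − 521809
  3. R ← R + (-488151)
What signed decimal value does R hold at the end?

Start: R = -154106 = 11011010011000000110.
R = -154106 + (-483094) = -637200; wraps to 411376 = 01100100011011110000
R = 411376 − 521809 = -110433 = 11100101000010011111
R = -110433 + (-488151) = -598584; wraps to 449992 = 01101101110111001000

449992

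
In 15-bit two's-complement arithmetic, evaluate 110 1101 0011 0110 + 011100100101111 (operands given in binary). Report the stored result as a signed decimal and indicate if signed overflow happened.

110 1101 0011 0110 → 110110100110110 = -4810 (signed)
011100100101111 = 14639 (signed)
  110110100110110
+ 011100100101111
= 010011001100101  (discard carry-out 1)
Result 010011001100101: MSB = 0 → value 9829.
Addends have opposite signs, so signed overflow cannot occur.

9829; no overflow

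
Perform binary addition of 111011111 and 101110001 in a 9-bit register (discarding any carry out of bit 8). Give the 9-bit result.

101010000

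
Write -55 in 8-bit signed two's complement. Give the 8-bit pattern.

11001001

|-55| = 55 = 00110111 in 8 bits.
Invert the bits: 11001000. Add 1: 11001001.
Check: 11001001 reads as 201 − 256 = -55.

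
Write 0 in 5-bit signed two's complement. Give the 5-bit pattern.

0 is non-negative, so write it directly in 5 bits: 00000.

00000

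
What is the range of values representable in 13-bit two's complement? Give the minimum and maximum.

Minimum: −2^12 = -4096.
Maximum: 2^12 − 1 = 4095.

min = -4096, max = 4095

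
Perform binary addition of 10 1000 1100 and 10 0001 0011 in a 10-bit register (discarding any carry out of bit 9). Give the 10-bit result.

  1010001100
+ 1000010011
= 0010011111  (discard carry-out 1)

0010011111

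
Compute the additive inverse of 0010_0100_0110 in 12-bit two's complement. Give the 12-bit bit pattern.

Invert: 110110111001. Add 1: 110110111010.
Check: 001001000110 = 582, 110110111010 = -582.

110110111010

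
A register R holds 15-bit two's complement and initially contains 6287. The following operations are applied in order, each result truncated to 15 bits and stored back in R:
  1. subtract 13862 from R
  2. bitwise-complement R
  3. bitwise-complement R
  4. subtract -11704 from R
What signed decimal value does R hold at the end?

4129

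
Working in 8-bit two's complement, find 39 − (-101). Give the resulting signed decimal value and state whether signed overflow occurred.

39 → 00100111
-101 → 10011011
Subtract via negate-and-add: invert 10011011 + 1 = 01100101 (i.e. 101).
  00100111
+ 01100101
= 10001100
Result 10001100: MSB = 1 → 140 − 256 = -116.
Both addends (after negating the subtrahend) are non-negative but the stored result is negative: signed overflow. The true value 39 − (-101) = 140 lies outside [-128, 127].

-116; overflow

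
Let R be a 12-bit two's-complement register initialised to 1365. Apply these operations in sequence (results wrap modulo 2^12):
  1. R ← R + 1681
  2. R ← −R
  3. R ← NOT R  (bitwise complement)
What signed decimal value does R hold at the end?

Start: R = 1365 = 010101010101.
R = 1365 + 1681 = 3046; wraps to -1050 = 101111100110
R = −(-1050) = 1050 = 010000011010
R = NOT 010000011010 = 101111100101 = -1051

-1051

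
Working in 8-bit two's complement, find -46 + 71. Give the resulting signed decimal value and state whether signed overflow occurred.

-46 → 11010010
71 → 01000111
  11010010
+ 01000111
= 00011001  (discard carry-out 1)
Result 00011001: MSB = 0 → value 25.
Addends have opposite signs, so signed overflow cannot occur.

25; no overflow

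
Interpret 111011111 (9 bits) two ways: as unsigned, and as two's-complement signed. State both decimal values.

Unsigned: 111011111 = 479.
Signed: MSB=1 → 479 − 512 = -33.

unsigned = 479, signed = -33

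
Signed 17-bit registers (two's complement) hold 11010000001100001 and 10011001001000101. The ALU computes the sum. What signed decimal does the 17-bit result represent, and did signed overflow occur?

53926; overflow

11010000001100001 = -24479 (signed)
10011001001000101 = -52667 (signed)
  11010000001100001
+ 10011001001000101
= 01101001010100110  (discard carry-out 1)
Result 01101001010100110: MSB = 0 → value 53926.
Both addends are negative but the stored result is non-negative: signed overflow. The true value -24479 + (-52667) = -77146 lies outside [-65536, 65535].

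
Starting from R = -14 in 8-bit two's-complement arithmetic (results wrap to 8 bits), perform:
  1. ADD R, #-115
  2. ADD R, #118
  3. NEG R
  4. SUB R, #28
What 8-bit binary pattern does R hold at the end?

11101111

Start: R = -14 = 11110010.
R = -14 + (-115) = -129; wraps to 127 = 01111111
R = 127 + 118 = 245; wraps to -11 = 11110101
R = −(-11) = 11 = 00001011
R = 11 − 28 = -17 = 11101111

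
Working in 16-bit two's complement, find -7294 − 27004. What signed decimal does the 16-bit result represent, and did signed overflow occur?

31238; overflow

-7294 → 1110001110000010
27004 → 0110100101111100
Subtract via negate-and-add: invert 0110100101111100 + 1 = 1001011010000100 (i.e. -27004).
  1110001110000010
+ 1001011010000100
= 0111101000000110  (discard carry-out 1)
Result 0111101000000110: MSB = 0 → value 31238.
Both addends (after negating the subtrahend) are negative but the stored result is non-negative: signed overflow. The true value -7294 − 27004 = -34298 lies outside [-32768, 32767].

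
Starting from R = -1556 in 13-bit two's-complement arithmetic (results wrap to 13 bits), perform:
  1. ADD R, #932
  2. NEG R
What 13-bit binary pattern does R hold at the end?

0001001110000

Start: R = -1556 = 1100111101100.
R = -1556 + 932 = -624 = 1110110010000
R = −(-624) = 624 = 0001001110000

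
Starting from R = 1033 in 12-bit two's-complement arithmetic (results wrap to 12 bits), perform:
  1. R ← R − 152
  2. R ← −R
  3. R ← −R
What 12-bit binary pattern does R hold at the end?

Start: R = 1033 = 010000001001.
R = 1033 − 152 = 881 = 001101110001
R = −(881) = -881 = 110010001111
R = −(-881) = 881 = 001101110001

001101110001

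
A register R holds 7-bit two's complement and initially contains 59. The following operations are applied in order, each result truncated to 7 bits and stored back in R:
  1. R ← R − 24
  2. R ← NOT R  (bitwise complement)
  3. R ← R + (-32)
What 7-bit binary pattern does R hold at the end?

Start: R = 59 = 0111011.
R = 59 − 24 = 35 = 0100011
R = NOT 0100011 = 1011100 = -36
R = -36 + (-32) = -68; wraps to 60 = 0111100

0111100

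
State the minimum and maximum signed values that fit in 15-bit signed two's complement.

min = -16384, max = 16383

Minimum: −2^14 = -16384.
Maximum: 2^14 − 1 = 16383.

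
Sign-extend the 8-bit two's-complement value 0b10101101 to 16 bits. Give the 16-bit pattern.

MSB of 10101101 is 1; replicate it into the new high bits.
11111111|10101101 → 1111111110101101 (still -83).

1111111110101101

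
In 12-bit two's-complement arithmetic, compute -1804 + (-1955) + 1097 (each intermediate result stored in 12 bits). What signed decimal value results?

-1804 + (-1955) = -3759 → wraps to 337 (000101010001)
337 + 1097 = 1434 (010110011010)

1434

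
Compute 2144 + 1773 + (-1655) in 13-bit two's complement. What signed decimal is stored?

2144 + 1773 = 3917 (0111101001101)
3917 + (-1655) = 2262 (0100011010110)

2262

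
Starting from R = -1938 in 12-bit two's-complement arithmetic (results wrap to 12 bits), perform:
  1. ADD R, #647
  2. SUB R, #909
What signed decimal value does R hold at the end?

Start: R = -1938 = 100001101110.
R = -1938 + 647 = -1291 = 101011110101
R = -1291 − 909 = -2200; wraps to 1896 = 011101101000

1896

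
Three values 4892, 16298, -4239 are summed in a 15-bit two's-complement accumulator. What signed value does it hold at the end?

4892 + 16298 = 21190 → wraps to -11578 (101001011000110)
-11578 + (-4239) = -15817 (100001000110111)

-15817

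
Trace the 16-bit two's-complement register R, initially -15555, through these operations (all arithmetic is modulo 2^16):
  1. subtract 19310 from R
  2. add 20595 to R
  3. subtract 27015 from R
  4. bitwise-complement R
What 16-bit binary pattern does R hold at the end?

1010000101000100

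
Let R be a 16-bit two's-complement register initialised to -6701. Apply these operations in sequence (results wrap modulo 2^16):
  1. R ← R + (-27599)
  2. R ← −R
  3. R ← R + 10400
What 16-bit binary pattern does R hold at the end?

1010111010011100

Start: R = -6701 = 1110010111010011.
R = -6701 + (-27599) = -34300; wraps to 31236 = 0111101000000100
R = −(31236) = -31236 = 1000010111111100
R = -31236 + 10400 = -20836 = 1010111010011100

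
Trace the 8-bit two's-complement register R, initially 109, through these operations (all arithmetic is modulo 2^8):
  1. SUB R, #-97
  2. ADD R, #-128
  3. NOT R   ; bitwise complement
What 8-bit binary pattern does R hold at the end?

10110001

Start: R = 109 = 01101101.
R = 109 − (-97) = 206; wraps to -50 = 11001110
R = -50 + (-128) = -178; wraps to 78 = 01001110
R = NOT 01001110 = 10110001 = -79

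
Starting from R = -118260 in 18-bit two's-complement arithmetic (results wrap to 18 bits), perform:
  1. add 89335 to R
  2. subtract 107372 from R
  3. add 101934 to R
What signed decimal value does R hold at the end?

Start: R = -118260 = 100011001000001100.
R = -118260 + 89335 = -28925 = 111000111100000011
R = -28925 − 107372 = -136297; wraps to 125847 = 011110101110010111
R = 125847 + 101934 = 227781; wraps to -34363 = 110111100111000101

-34363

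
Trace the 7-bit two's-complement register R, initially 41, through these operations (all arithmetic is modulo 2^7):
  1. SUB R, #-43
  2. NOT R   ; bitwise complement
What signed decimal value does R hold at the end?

Start: R = 41 = 0101001.
R = 41 − (-43) = 84; wraps to -44 = 1010100
R = NOT 1010100 = 0101011 = 43

43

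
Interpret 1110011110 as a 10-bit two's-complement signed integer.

MSB is 1, so the value is negative.
Invert: 0001100001. Add 1: 0001100010 = 98. So the value is −98.

-98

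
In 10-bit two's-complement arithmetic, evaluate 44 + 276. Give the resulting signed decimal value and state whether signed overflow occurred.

320; no overflow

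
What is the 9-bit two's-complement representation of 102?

102 is non-negative, so write it directly in 9 bits: 001100110.

001100110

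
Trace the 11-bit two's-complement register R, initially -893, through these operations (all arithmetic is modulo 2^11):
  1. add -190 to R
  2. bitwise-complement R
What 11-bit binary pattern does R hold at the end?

10000111010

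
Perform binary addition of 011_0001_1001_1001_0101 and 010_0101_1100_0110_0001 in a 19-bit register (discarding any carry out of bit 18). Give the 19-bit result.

  0110001100110010101
+ 0100101110001100001
= 1010111010111110110

1010111010111110110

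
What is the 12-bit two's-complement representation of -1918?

100010000010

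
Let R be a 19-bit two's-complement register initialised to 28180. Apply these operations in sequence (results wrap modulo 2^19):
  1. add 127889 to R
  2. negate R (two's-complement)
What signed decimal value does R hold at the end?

-156069

Start: R = 28180 = 0000110111000010100.
R = 28180 + 127889 = 156069 = 0100110000110100101
R = −(156069) = -156069 = 1011001111001011011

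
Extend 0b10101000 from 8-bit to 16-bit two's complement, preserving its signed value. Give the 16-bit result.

1111111110101000

MSB of 10101000 is 1; replicate it into the new high bits.
11111111|10101000 → 1111111110101000 (still -88).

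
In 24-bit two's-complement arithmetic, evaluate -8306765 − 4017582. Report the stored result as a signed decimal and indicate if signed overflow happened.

-8306765 → 100000010011111110110011
4017582 → 001111010100110110101110
Subtract via negate-and-add: invert 001111010100110110101110 + 1 = 110000101011001001010010 (i.e. -4017582).
  100000010011111110110011
+ 110000101011001001010010
= 010000111111001000000101  (discard carry-out 1)
Result 010000111111001000000101: MSB = 0 → value 4452869.
Both addends (after negating the subtrahend) are negative but the stored result is non-negative: signed overflow. The true value -8306765 − 4017582 = -12324347 lies outside [-8388608, 8388607].

4452869; overflow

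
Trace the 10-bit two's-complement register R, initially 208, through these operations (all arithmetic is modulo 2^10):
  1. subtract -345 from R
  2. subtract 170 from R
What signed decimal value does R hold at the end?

Start: R = 208 = 0011010000.
R = 208 − (-345) = 553; wraps to -471 = 1000101001
R = -471 − 170 = -641; wraps to 383 = 0101111111

383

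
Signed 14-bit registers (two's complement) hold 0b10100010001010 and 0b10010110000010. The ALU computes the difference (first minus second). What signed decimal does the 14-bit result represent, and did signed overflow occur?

0b10100010001010 → 10100010001010 = -6006 (signed)
0b10010110000010 → 10010110000010 = -6782 (signed)
Subtract via negate-and-add: invert 10010110000010 + 1 = 01101001111110 (i.e. 6782).
  10100010001010
+ 01101001111110
= 00001100001000  (discard carry-out 1)
Result 00001100001000: MSB = 0 → value 776.
Addends (after negating the subtrahend) have opposite signs, so signed overflow cannot occur.

776; no overflow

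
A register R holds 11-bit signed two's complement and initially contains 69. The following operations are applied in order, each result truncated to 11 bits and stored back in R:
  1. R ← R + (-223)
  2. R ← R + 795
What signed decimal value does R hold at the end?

641

Start: R = 69 = 00001000101.
R = 69 + (-223) = -154 = 11101100110
R = -154 + 795 = 641 = 01010000001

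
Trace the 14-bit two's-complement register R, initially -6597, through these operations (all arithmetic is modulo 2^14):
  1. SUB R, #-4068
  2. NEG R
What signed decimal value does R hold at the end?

2529

Start: R = -6597 = 10011000111011.
R = -6597 − (-4068) = -2529 = 11011000011111
R = −(-2529) = 2529 = 00100111100001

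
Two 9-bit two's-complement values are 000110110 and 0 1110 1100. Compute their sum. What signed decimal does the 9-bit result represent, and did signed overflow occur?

-222; overflow

000110110 = 54 (signed)
0 1110 1100 → 011101100 = 236 (signed)
  000110110
+ 011101100
= 100100010
Result 100100010: MSB = 1 → 290 − 512 = -222.
Both addends are non-negative but the stored result is negative: signed overflow. The true value 54 + 236 = 290 lies outside [-256, 255].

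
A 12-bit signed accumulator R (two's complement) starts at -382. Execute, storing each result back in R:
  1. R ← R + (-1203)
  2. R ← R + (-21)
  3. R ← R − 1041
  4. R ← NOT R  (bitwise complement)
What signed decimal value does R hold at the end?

Start: R = -382 = 111010000010.
R = -382 + (-1203) = -1585 = 100111001111
R = -1585 + (-21) = -1606 = 100110111010
R = -1606 − 1041 = -2647; wraps to 1449 = 010110101001
R = NOT 010110101001 = 101001010110 = -1450

-1450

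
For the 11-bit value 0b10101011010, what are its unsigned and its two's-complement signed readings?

Unsigned: 10101011010 = 1370.
Signed: MSB=1 → 1370 − 2048 = -678.

unsigned = 1370, signed = -678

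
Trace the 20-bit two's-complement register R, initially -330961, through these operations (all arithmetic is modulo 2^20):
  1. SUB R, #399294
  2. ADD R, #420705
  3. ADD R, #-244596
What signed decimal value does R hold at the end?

Start: R = -330961 = 10101111001100101111.
R = -330961 − 399294 = -730255; wraps to 318321 = 01001101101101110001
R = 318321 + 420705 = 739026; wraps to -309550 = 10110100011011010010
R = -309550 + (-244596) = -554146; wraps to 494430 = 01111000101101011110

494430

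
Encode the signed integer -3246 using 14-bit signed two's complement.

|-3246| = 3246 = 00110010101110 in 14 bits.
Invert the bits: 11001101010001. Add 1: 11001101010010.

11001101010010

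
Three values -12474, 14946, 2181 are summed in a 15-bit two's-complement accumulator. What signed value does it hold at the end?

4653

-12474 + 14946 = 2472 (000100110101000)
2472 + 2181 = 4653 (001001000101101)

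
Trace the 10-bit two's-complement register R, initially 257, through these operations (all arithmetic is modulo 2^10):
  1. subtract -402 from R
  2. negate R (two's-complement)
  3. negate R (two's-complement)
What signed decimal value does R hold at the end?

Start: R = 257 = 0100000001.
R = 257 − (-402) = 659; wraps to -365 = 1010010011
R = −(-365) = 365 = 0101101101
R = −(365) = -365 = 1010010011

-365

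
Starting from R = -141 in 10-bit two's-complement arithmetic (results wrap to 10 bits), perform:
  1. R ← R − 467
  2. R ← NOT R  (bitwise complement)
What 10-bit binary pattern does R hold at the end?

Start: R = -141 = 1101110011.
R = -141 − 467 = -608; wraps to 416 = 0110100000
R = NOT 0110100000 = 1001011111 = -417

1001011111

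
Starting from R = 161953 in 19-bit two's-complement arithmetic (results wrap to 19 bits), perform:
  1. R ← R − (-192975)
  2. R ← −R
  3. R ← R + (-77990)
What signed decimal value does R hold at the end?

91370

Start: R = 161953 = 0100111100010100001.
R = 161953 − (-192975) = 354928; wraps to -169360 = 1010110101001110000
R = −(-169360) = 169360 = 0101001010110010000
R = 169360 + (-77990) = 91370 = 0010110010011101010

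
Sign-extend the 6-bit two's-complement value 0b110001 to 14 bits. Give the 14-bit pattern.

11111111110001

MSB of 110001 is 1; replicate it into the new high bits.
11111111|110001 → 11111111110001 (still -15).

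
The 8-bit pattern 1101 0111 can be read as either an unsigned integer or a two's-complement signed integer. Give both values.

unsigned = 215, signed = -41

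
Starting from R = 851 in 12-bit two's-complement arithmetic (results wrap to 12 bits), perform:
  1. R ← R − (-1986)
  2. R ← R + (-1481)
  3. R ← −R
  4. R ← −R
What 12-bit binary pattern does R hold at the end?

010101001100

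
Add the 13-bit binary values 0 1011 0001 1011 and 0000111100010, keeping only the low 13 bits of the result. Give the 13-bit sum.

0110011111101

  0101100011011
+ 0000111100010
= 0110011111101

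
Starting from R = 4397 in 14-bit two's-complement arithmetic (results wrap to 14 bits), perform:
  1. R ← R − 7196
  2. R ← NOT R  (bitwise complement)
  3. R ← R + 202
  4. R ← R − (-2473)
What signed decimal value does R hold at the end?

Start: R = 4397 = 01000100101101.
R = 4397 − 7196 = -2799 = 11010100010001
R = NOT 11010100010001 = 00101011101110 = 2798
R = 2798 + 202 = 3000 = 00101110111000
R = 3000 − (-2473) = 5473 = 01010101100001

5473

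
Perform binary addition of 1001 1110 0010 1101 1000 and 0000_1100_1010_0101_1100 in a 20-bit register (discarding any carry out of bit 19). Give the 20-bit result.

  10011110001011011000
+ 00001100101001011100
= 10101010110100110100

10101010110100110100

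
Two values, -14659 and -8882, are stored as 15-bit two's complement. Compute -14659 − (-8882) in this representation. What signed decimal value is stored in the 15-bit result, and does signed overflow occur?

-5777; no overflow

-14659 → 100011010111101
-8882 → 101110101001110
Subtract via negate-and-add: invert 101110101001110 + 1 = 010001010110010 (i.e. 8882).
  100011010111101
+ 010001010110010
= 110100101101111
Result 110100101101111: MSB = 1 → 26991 − 32768 = -5777.
Addends (after negating the subtrahend) have opposite signs, so signed overflow cannot occur.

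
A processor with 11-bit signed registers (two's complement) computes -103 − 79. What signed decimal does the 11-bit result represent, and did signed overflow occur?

-182; no overflow

-103 → 11110011001
79 → 00001001111
Subtract via negate-and-add: invert 00001001111 + 1 = 11110110001 (i.e. -79).
  11110011001
+ 11110110001
= 11101001010  (discard carry-out 1)
Result 11101001010: MSB = 1 → 1866 − 2048 = -182.
Both addends (after negating the subtrahend) are negative and so is the stored result: no signed overflow.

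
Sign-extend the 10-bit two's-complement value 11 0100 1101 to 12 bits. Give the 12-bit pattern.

111101001101

MSB of 1101001101 is 1; replicate it into the new high bits.
11|1101001101 → 111101001101 (still -179).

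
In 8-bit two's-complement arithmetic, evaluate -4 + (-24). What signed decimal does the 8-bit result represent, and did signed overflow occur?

-4 → 11111100
-24 → 11101000
  11111100
+ 11101000
= 11100100  (discard carry-out 1)
Result 11100100: MSB = 1 → 228 − 256 = -28.
Both addends are negative and so is the stored result: no signed overflow.

-28; no overflow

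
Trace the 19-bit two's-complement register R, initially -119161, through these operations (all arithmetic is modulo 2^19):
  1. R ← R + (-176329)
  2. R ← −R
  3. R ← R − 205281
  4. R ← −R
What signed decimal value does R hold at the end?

Start: R = -119161 = 1100010111010000111.
R = -119161 + (-176329) = -295490; wraps to 228798 = 0110111110110111110
R = −(228798) = -228798 = 1001000001001000010
R = -228798 − 205281 = -434079; wraps to 90209 = 0010110000001100001
R = −(90209) = -90209 = 1101001111110011111

-90209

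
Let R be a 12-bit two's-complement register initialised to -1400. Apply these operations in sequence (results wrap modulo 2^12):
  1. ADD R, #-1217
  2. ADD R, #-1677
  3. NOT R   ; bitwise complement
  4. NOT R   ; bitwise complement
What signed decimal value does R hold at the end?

-198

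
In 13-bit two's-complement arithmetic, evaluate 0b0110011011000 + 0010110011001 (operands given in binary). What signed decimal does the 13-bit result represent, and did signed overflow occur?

-3471; overflow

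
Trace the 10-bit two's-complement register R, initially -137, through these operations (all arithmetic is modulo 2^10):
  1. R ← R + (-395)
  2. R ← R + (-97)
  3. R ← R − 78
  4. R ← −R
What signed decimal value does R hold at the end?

-317

Start: R = -137 = 1101110111.
R = -137 + (-395) = -532; wraps to 492 = 0111101100
R = 492 + (-97) = 395 = 0110001011
R = 395 − 78 = 317 = 0100111101
R = −(317) = -317 = 1011000011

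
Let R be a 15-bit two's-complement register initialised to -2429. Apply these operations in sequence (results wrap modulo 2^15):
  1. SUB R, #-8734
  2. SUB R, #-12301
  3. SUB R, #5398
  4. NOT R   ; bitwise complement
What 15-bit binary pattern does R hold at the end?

Start: R = -2429 = 111011010000011.
R = -2429 − (-8734) = 6305 = 001100010100001
R = 6305 − (-12301) = 18606; wraps to -14162 = 100100010101110
R = -14162 − 5398 = -19560; wraps to 13208 = 011001110011000
R = NOT 011001110011000 = 100110001100111 = -13209

100110001100111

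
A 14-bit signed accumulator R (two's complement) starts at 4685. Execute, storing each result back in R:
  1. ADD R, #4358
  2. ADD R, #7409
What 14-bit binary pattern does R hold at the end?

Start: R = 4685 = 01001001001101.
R = 4685 + 4358 = 9043; wraps to -7341 = 10001101010011
R = -7341 + 7409 = 68 = 00000001000100

00000001000100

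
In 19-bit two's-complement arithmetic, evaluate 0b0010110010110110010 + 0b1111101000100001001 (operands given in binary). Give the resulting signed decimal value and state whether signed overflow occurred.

0b0010110010110110010 → 0010110010110110010 = 91570 (signed)
0b1111101000100001001 → 1111101000100001001 = -12023 (signed)
  0010110010110110010
+ 1111101000100001001
= 0010011011010111011  (discard carry-out 1)
Result 0010011011010111011: MSB = 0 → value 79547.
Addends have opposite signs, so signed overflow cannot occur.

79547; no overflow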